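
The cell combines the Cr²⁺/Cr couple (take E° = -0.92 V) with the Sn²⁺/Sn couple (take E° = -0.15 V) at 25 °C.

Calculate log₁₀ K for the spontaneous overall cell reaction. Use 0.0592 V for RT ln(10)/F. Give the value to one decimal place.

26.0

Cathode: Sn²⁺/Sn; anode: Cr²⁺/Cr. E°cell = +0.77 V, n = 2.
log K = nE°cell / 0.0592 = (2)(+0.77) / 0.0592 = 26.0.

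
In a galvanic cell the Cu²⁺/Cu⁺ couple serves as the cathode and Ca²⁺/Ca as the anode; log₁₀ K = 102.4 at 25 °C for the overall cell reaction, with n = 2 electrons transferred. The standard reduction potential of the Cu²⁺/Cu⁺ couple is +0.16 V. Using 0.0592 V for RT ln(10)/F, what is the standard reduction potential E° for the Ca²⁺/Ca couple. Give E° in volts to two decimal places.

E°cell = (0.0592/n)·log K = (0.0592/2)(102.4) = +3.031 V.
Since Cu²⁺/Cu⁺ is the cathode and Ca²⁺/Ca the anode, E°cell = E°(Cu²⁺/Cu⁺) − E°(Ca²⁺/Ca).
So E°(Ca²⁺/Ca) = E°(Cu²⁺/Cu⁺) − E°cell = (+0.16) − (+3.031) = -2.87 V.

-2.87 V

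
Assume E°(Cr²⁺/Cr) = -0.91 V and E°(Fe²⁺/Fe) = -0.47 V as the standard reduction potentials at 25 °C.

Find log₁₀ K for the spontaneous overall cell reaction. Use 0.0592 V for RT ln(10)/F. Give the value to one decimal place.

14.9

Cathode: Fe²⁺/Fe; anode: Cr²⁺/Cr. E°cell = +0.44 V, n = 2.
log K = nE°cell / 0.0592 = (2)(+0.44) / 0.0592 = 14.9.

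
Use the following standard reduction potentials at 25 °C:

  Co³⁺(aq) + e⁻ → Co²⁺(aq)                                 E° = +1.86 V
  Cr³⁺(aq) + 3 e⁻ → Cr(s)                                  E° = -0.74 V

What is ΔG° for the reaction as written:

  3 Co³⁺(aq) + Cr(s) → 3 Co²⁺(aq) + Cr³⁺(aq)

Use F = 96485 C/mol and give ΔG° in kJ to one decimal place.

As written, Co³⁺/Co²⁺ is reduced (cathode) and Cr³⁺/Cr is oxidised (anode), so E°cell = (+1.86) − (-0.74) = +2.60 V.
Balancing electrons gives n = 3.
ΔG° = −nFE° = −(3)(96485)(+2.60) = -752,583 J = -752.6 kJ.

-752.6 kJ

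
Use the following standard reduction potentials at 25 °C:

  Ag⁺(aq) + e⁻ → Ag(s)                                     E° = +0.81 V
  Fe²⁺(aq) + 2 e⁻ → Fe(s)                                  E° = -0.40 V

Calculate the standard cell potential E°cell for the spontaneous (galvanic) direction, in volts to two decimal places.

+1.21 V

The Ag⁺/Ag couple has the higher reduction potential, so it is the cathode; Fe²⁺/Fe is oxidised at the anode.
E°cell = E°(cathode) − E°(anode) = (+0.81) − (-0.40) = +1.21 V.
Since E°cell > 0, the reaction is spontaneous under standard conditions.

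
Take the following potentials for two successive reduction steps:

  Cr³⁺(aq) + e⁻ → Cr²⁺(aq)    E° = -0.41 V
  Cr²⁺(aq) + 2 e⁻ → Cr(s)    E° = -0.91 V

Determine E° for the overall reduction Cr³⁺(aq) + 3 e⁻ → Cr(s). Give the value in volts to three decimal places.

-0.743 V

Adding the free-energy changes (−nFE°) of the two steps gives −n₃FE°₃ = −n₁FE°₁ − n₂FE°₂.
E°₃ = (1×-0.41 + 2×-0.91) / 3 = (-2.230) / 3 = -0.743 V.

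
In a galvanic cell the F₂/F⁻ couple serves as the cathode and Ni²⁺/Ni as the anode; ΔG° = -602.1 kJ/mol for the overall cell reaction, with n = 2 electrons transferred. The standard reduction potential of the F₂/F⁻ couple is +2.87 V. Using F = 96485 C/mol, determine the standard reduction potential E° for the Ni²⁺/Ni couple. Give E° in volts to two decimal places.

-0.25 V

E°cell = −ΔG°/(nF) = −(-602.1×10³)/((2)(96485)) = +3.120 V.
Since F₂/F⁻ is the cathode and Ni²⁺/Ni the anode, E°cell = E°(F₂/F⁻) − E°(Ni²⁺/Ni).
So E°(Ni²⁺/Ni) = E°(F₂/F⁻) − E°cell = (+2.87) − (+3.120) = -0.25 V.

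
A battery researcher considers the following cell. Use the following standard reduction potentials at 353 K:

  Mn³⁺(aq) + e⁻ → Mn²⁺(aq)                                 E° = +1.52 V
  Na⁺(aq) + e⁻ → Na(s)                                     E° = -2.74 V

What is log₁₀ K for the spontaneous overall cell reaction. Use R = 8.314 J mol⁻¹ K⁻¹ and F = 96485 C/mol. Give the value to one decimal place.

60.8

Cathode: Mn³⁺/Mn²⁺; anode: Na⁺/Na. E°cell = (+1.52) − (-2.74) = +4.26 V, with n = 1.
ΔG° = −nFE° = −RT ln K, so ln K = nFE°/(RT) = (1)(96485)(+4.26) / ((8.314)(353)) = 140.051.
log₁₀ K = 140.051 / ln 10 = 60.8.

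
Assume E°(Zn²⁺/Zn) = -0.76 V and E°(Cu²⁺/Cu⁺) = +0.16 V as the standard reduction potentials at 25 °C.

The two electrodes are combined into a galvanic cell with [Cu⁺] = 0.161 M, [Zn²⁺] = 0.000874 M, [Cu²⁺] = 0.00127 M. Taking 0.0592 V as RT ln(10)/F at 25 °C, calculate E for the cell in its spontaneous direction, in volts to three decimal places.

Cu²⁺/Cu⁺ is the cathode (higher E°), Zn²⁺/Zn the anode: E°cell = +0.16 − (-0.76) = +0.92 V, n = 2.
Overall: 2 Cu²⁺(aq) + Zn(s) → 2 Cu⁺(aq) + Zn²⁺(aq)
Q = [Cu⁺]^2·[Zn²⁺] / ([Cu²⁺]^2); log Q = 1.148.
E = E° − (0.0592/n) log Q = +0.92 − (0.0592/2)(1.148) = +0.886 V.

+0.886 V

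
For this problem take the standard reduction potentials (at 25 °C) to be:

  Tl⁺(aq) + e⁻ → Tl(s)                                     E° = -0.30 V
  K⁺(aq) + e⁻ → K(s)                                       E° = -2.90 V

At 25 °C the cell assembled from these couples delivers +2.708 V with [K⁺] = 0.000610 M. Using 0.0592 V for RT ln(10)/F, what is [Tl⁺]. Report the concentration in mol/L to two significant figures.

Tl⁺/Tl is the cathode, K⁺/K the anode: E°cell = +2.60 V, n = 1.
Overall reaction: Tl⁺(aq) + K(s) → Tl(s) + K⁺(aq); Q = [K⁺]^1/[Tl⁺]^1.
From E = E° − (0.0592/n) log Q: log Q = (E° − E)·n/0.0592 = (+2.60 − (+2.708))·1/0.0592 = -1.8243.
So 1·log[Tl⁺] = 1·log(0.00061) − log Q = -3.2147 − (-1.8243) = -1.3904; [Tl⁺] = 10^(-1.3904) ≈ 0.041 M.

0.041 M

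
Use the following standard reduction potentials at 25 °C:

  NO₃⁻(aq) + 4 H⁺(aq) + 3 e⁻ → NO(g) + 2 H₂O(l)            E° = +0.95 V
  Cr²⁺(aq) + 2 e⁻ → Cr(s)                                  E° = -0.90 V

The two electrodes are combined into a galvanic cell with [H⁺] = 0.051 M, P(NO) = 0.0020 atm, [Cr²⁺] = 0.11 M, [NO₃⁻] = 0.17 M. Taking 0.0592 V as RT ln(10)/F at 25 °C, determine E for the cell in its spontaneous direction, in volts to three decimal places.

NO₃⁻/NO is the cathode (higher E°), Cr²⁺/Cr the anode: E°cell = +0.95 − (-0.90) = +1.85 V, n = 6.
Overall: 2 NO₃⁻(aq) + 8 H⁺(aq) + 3 Cr(s) → 2 NO(g) + 4 H₂O(l) + 3 Cr²⁺(aq)
Q = P(NO)^2·[Cr²⁺]^3 / ([NO₃⁻]^2·[H⁺]^8); log Q = 3.605.
E = E° − (0.0592/n) log Q = +1.85 − (0.0592/6)(3.605) = +1.814 V.

+1.814 V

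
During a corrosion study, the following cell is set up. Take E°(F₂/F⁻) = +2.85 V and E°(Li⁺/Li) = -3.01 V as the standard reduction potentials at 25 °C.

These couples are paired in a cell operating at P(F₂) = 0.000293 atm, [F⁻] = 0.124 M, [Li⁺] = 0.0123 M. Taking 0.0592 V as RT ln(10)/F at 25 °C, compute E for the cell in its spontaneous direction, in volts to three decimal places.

+5.922 V

F₂/F⁻ is the cathode (higher E°), Li⁺/Li the anode: E°cell = +2.85 − (-3.01) = +5.86 V, n = 2.
Overall: F₂(g) + 2 Li(s) → 2 F⁻(aq) + 2 Li⁺(aq)
Q = [F⁻]^2·[Li⁺]^2 / (P(F₂)); log Q = -2.100.
E = E° − (0.0592/n) log Q = +5.86 − (0.0592/2)(-2.100) = +5.922 V.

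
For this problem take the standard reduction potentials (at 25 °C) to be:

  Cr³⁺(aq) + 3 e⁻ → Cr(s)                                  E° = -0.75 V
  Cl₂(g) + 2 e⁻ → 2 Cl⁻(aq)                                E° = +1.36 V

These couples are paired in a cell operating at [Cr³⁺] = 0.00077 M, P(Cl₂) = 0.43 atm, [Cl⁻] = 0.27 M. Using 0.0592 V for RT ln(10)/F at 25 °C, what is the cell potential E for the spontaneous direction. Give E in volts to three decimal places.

Cl₂/Cl⁻ is the cathode (higher E°), Cr³⁺/Cr the anode: E°cell = +1.36 − (-0.75) = +2.11 V, n = 6.
Overall: 3 Cl₂(g) + 2 Cr(s) → 6 Cl⁻(aq) + 2 Cr³⁺(aq)
Q = [Cl⁻]^6·[Cr³⁺]^2 / (P(Cl₂)^3); log Q = -8.539.
E = E° − (0.0592/n) log Q = +2.11 − (0.0592/6)(-8.539) = +2.194 V.

+2.194 V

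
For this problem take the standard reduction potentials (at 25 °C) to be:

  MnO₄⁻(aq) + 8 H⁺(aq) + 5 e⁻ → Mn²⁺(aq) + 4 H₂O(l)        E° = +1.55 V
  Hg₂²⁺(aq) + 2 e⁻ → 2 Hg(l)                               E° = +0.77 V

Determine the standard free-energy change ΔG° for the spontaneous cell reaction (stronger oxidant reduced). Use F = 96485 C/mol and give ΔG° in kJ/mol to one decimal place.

MnO₄⁻/Mn²⁺ (E° = +1.55 V) is the cathode; Hg₂²⁺/Hg (E° = +0.77 V) is the anode, so E°cell = +0.78 V.
Balancing electrons gives n = 10 (lcm of 5 and 2).
ΔG° = −nFE° = −(10)(96485)(+0.78) = -752,583 J = -752.6 kJ/mol.

-752.6 kJ/mol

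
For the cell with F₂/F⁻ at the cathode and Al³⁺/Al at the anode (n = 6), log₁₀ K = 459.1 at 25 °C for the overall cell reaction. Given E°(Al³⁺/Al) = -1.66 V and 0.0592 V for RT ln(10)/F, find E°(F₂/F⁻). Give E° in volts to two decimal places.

+2.87 V

E°cell = (0.0592/n)·log K = (0.0592/6)(459.1) = +4.530 V.
Since F₂/F⁻ is the cathode and Al³⁺/Al the anode, E°cell = E°(F₂/F⁻) − E°(Al³⁺/Al).
So E°(F₂/F⁻) = E°cell + E°(Al³⁺/Al) = +4.530 + (-1.66) = +2.87 V.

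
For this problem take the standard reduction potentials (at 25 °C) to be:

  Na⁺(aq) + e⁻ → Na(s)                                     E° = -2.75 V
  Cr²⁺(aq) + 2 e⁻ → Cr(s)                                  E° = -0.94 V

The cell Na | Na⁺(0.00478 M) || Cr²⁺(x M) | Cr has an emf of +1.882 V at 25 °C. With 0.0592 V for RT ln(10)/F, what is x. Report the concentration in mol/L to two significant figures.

Cr²⁺/Cr is the cathode, Na⁺/Na the anode: E°cell = +1.81 V, n = 2.
Overall reaction: Cr²⁺(aq) + 2 Na(s) → Cr(s) + 2 Na⁺(aq); Q = [Na⁺]^2/[Cr²⁺]^1.
From E = E° − (0.0592/n) log Q: log Q = (E° − E)·n/0.0592 = (+1.81 − (+1.882))·2/0.0592 = -2.4324.
So 1·log[Cr²⁺] = 2·log(0.00478) − log Q = -4.6411 − (-2.4324) = -2.2087; [Cr²⁺] = 10^(-2.2087) ≈ 0.0062 M.

0.0062 M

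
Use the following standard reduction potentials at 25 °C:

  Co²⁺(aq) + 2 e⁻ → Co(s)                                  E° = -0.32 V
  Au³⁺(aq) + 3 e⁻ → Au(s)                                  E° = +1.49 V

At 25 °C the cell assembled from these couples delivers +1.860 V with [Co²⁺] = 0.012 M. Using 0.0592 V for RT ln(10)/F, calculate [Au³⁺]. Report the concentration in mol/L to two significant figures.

Au³⁺/Au is the cathode, Co²⁺/Co the anode: E°cell = +1.81 V, n = 6.
Overall reaction: 2 Au³⁺(aq) + 3 Co(s) → 2 Au(s) + 3 Co²⁺(aq); Q = [Co²⁺]^3/[Au³⁺]^2.
From E = E° − (0.0592/n) log Q: log Q = (E° − E)·n/0.0592 = (+1.81 − (+1.860))·6/0.0592 = -5.0676.
So 2·log[Au³⁺] = 3·log(0.012) − log Q = -5.7625 − (-5.0676) = -0.6949; log[Au³⁺] = -0.6949 / 2 = -0.3474; [Au³⁺] = 10^(-0.3474) ≈ 0.45 M.

0.45 M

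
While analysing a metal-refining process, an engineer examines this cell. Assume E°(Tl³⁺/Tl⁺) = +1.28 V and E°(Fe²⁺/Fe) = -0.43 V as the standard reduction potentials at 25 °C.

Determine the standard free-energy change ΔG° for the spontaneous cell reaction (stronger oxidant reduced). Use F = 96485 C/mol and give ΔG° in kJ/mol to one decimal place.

-330.0 kJ/mol

Tl³⁺/Tl⁺ (E° = +1.28 V) is the cathode; Fe²⁺/Fe (E° = -0.43 V) is the anode, so E°cell = +1.71 V.
Balancing electrons gives n = 2 (lcm of 2 and 2).
ΔG° = −nFE° = −(2)(96485)(+1.71) = -329,979 J = -330.0 kJ/mol.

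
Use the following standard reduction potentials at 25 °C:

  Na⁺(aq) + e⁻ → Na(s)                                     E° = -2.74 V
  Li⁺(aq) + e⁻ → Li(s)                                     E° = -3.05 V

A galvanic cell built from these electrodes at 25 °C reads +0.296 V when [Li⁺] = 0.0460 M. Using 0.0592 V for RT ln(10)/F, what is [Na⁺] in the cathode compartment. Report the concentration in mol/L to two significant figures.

Na⁺/Na is the cathode, Li⁺/Li the anode: E°cell = +0.31 V, n = 1.
Overall reaction: Na⁺(aq) + Li(s) → Na(s) + Li⁺(aq); Q = [Li⁺]^1/[Na⁺]^1.
From E = E° − (0.0592/n) log Q: log Q = (E° − E)·n/0.0592 = (+0.31 − (+0.296))·1/0.0592 = 0.2365.
So 1·log[Na⁺] = 1·log(0.046) − log Q = -1.3372 − (0.2365) = -1.5737; [Na⁺] = 10^(-1.5737) ≈ 0.027 M.

0.027 M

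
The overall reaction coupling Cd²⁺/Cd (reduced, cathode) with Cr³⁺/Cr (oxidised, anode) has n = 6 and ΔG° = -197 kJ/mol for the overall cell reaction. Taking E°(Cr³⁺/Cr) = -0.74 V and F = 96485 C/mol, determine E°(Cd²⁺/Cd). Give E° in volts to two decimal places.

-0.40 V

E°cell = −ΔG°/(nF) = −(-197×10³)/((6)(96485)) = +0.340 V.
Since Cd²⁺/Cd is the cathode and Cr³⁺/Cr the anode, E°cell = E°(Cd²⁺/Cd) − E°(Cr³⁺/Cr).
So E°(Cd²⁺/Cd) = E°cell + E°(Cr³⁺/Cr) = +0.340 + (-0.74) = -0.40 V.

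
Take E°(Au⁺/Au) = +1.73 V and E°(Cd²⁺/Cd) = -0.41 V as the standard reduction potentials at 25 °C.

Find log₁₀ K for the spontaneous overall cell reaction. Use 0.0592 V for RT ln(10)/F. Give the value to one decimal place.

Cathode: Au⁺/Au; anode: Cd²⁺/Cd. E°cell = +2.14 V, n = 2.
log K = nE°cell / 0.0592 = (2)(+2.14) / 0.0592 = 72.3.

72.3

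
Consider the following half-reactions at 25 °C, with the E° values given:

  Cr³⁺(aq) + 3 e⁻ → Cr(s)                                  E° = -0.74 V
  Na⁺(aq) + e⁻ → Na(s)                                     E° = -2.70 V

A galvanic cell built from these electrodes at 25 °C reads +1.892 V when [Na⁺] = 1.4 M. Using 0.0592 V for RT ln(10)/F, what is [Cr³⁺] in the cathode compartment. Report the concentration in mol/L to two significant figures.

Cr³⁺/Cr is the cathode, Na⁺/Na the anode: E°cell = +1.96 V, n = 3.
Overall reaction: Cr³⁺(aq) + 3 Na(s) → Cr(s) + 3 Na⁺(aq); Q = [Na⁺]^3/[Cr³⁺]^1.
From E = E° − (0.0592/n) log Q: log Q = (E° − E)·n/0.0592 = (+1.96 − (+1.892))·3/0.0592 = 3.4459.
So 1·log[Cr³⁺] = 3·log(1.4) − log Q = 0.4384 − (3.4459) = -3.0075; [Cr³⁺] = 10^(-3.0075) ≈ 0.00098 M.

0.00098 M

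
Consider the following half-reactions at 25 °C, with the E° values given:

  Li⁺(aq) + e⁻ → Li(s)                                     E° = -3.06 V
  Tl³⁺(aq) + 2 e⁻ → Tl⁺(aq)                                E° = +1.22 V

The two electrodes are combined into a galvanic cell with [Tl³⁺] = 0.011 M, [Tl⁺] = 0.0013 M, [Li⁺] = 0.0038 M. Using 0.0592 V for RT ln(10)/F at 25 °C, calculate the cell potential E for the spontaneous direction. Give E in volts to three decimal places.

Tl³⁺/Tl⁺ is the cathode (higher E°), Li⁺/Li the anode: E°cell = +1.22 − (-3.06) = +4.28 V, n = 2.
Overall: Tl³⁺(aq) + 2 Li(s) → Tl⁺(aq) + 2 Li⁺(aq)
Q = [Tl⁺]·[Li⁺]^2 / ([Tl³⁺]); log Q = -5.768.
E = E° − (0.0592/n) log Q = +4.28 − (0.0592/2)(-5.768) = +4.451 V.

+4.451 V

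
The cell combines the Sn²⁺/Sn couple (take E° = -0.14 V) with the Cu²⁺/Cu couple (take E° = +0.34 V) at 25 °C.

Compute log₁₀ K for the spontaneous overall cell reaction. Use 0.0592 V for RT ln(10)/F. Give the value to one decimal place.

Cathode: Cu²⁺/Cu; anode: Sn²⁺/Sn. E°cell = +0.48 V, n = 2.
log K = nE°cell / 0.0592 = (2)(+0.48) / 0.0592 = 16.2.

16.2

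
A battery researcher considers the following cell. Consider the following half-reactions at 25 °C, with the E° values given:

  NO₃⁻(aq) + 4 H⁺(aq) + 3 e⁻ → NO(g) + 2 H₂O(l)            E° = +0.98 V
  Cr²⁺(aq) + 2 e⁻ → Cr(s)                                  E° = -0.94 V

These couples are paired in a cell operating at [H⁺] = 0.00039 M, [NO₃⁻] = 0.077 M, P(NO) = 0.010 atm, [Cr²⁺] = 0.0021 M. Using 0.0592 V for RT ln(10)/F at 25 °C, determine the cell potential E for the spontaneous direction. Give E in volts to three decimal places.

NO₃⁻/NO is the cathode (higher E°), Cr²⁺/Cr the anode: E°cell = +0.98 − (-0.94) = +1.92 V, n = 6.
Overall: 2 NO₃⁻(aq) + 8 H⁺(aq) + 3 Cr(s) → 2 NO(g) + 4 H₂O(l) + 3 Cr²⁺(aq)
Q = P(NO)^2·[Cr²⁺]^3 / ([NO₃⁻]^2·[H⁺]^8); log Q = 17.465.
E = E° − (0.0592/n) log Q = +1.92 − (0.0592/6)(17.465) = +1.748 V.

+1.748 V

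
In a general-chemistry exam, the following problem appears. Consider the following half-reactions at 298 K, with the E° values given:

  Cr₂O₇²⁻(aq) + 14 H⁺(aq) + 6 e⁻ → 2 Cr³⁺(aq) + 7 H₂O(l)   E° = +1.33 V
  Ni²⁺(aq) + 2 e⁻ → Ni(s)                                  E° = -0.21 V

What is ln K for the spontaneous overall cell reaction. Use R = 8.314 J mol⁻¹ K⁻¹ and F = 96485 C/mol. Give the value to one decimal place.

359.8

Cathode: Cr₂O₇²⁻/Cr³⁺; anode: Ni²⁺/Ni. E°cell = (+1.33) − (-0.21) = +1.54 V, with n = 6.
ΔG° = −nFE° = −RT ln K, so ln K = nFE°/(RT) = (6)(96485)(+1.54) / ((8.314)(298)) = 359.837.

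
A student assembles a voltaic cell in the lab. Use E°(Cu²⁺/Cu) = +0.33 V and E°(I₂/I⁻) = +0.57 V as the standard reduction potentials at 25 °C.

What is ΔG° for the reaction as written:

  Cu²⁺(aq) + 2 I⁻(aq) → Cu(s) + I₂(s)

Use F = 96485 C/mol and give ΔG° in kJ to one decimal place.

As written, Cu²⁺/Cu is reduced (cathode) and I₂/I⁻ is oxidised (anode), so E°cell = (+0.33) − (+0.57) = -0.24 V.
Balancing electrons gives n = 2.
ΔG° = −nFE° = −(2)(96485)(-0.24) = 46,313 J = +46.3 kJ.

+46.3 kJ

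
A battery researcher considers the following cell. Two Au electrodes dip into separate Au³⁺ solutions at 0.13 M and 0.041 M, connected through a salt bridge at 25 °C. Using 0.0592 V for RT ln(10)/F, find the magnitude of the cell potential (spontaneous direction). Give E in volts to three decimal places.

+0.010 V

For a concentration cell E°cell = 0. The 0.13 M side is the cathode (reduction is favoured where [Au³⁺] is higher).
With n = 3, E = −(0.0592/3) log([Au³⁺]ₐₙ/[Au³⁺]꜀ₐₜ) = −(0.0592/3) log(0.041/0.13) = −(0.0592/3)(-0.501) = +0.010 V.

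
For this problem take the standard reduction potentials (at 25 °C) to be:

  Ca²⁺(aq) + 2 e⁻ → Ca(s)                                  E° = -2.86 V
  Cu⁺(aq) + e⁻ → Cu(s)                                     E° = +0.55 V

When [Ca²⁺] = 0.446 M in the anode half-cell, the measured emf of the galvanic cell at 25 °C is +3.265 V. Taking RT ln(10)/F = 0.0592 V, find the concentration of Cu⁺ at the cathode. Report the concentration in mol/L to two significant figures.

0.0024 M

Cu⁺/Cu is the cathode, Ca²⁺/Ca the anode: E°cell = +3.41 V, n = 2.
Overall reaction: 2 Cu⁺(aq) + Ca(s) → 2 Cu(s) + Ca²⁺(aq); Q = [Ca²⁺]^1/[Cu⁺]^2.
From E = E° − (0.0592/n) log Q: log Q = (E° − E)·n/0.0592 = (+3.41 − (+3.265))·2/0.0592 = 4.8986.
So 2·log[Cu⁺] = 1·log(0.446) − log Q = -0.3507 − (4.8986) = -5.2493; log[Cu⁺] = -5.2493 / 2 = -2.6246; [Cu⁺] = 10^(-2.6246) ≈ 0.0024 M.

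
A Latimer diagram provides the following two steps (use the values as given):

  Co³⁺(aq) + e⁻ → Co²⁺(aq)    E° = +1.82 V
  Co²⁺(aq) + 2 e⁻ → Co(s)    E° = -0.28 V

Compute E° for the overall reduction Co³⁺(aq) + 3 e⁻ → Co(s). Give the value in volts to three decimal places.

+0.420 V

Since ΔG° = −nFE° is additive over sequential reductions, n₃E°₃ = n₁E°₁ + n₂E°₂.
E°₃ = (1×+1.82 + 2×-0.28) / 3 = (+1.260) / 3 = +0.420 V.
E° values themselves are not directly additive — weighting by electron count is essential.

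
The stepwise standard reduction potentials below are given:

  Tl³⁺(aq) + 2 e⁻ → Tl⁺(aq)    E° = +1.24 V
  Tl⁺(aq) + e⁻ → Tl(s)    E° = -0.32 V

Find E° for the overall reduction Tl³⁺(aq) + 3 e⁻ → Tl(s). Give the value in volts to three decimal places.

Standard free energies of sequential steps add: ΔG°₃ = ΔG°₁ + ΔG°₂, so n₃E°₃ = n₁E°₁ + n₂E°₂.
E°₃ = (2×+1.24 + 1×-0.32) / 3 = (+2.160) / 3 = +0.720 V.

+0.720 V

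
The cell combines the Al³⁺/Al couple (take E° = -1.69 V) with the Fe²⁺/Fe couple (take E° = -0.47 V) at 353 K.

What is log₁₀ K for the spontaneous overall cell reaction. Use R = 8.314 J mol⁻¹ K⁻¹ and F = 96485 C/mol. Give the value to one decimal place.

Cathode: Fe²⁺/Fe; anode: Al³⁺/Al. E°cell = (-0.47) − (-1.69) = +1.22 V, with n = 6.
ΔG° = −nFE° = −RT ln K, so ln K = nFE°/(RT) = (6)(96485)(+1.22) / ((8.314)(353)) = 240.650.
log₁₀ K = 240.650 / ln 10 = 104.5.

104.5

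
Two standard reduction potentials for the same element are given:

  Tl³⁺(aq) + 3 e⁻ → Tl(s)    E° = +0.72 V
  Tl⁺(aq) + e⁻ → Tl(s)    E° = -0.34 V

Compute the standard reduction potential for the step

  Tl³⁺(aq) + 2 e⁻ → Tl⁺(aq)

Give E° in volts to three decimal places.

Sequential free energies add, so n₃E°₃ = n₁E°₁ + n₂E°₂.
With n₃ = 3, and the known step contributing 1×(-0.34) V, the unknown satisfies 2·E° = 3×(+0.72) − 1×(-0.34) = +2.500.
E° = +2.500 / 2 = +1.250 V.

+1.250 V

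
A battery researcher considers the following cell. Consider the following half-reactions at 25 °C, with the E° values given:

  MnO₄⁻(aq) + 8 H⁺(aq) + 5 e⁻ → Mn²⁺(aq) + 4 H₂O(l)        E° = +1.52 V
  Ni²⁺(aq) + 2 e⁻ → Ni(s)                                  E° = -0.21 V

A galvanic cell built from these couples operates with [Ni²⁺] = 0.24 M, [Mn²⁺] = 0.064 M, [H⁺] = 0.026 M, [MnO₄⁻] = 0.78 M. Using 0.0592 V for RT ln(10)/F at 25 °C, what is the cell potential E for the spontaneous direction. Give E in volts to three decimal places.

MnO₄⁻/Mn²⁺ is the cathode (higher E°), Ni²⁺/Ni the anode: E°cell = +1.52 − (-0.21) = +1.73 V, n = 10.
Overall: 2 MnO₄⁻(aq) + 16 H⁺(aq) + 5 Ni(s) → 2 Mn²⁺(aq) + 8 H₂O(l) + 5 Ni²⁺(aq)
Q = [Mn²⁺]^2·[Ni²⁺]^5 / ([MnO₄⁻]^2·[H⁺]^16); log Q = 20.090.
E = E° − (0.0592/n) log Q = +1.73 − (0.0592/10)(20.090) = +1.611 V.

+1.611 V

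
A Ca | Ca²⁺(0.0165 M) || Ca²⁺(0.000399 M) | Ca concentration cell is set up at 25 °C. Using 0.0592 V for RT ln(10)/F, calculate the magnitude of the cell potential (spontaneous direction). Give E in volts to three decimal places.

For a concentration cell E°cell = 0. The 0.0165 M side is the cathode (reduction is favoured where [Ca²⁺] is higher).
With n = 2, E = −(0.0592/2) log([Ca²⁺]ₐₙ/[Ca²⁺]꜀ₐₜ) = −(0.0592/2) log(0.000399/0.0165) = −(0.0592/2)(-1.617) = +0.048 V.

+0.048 V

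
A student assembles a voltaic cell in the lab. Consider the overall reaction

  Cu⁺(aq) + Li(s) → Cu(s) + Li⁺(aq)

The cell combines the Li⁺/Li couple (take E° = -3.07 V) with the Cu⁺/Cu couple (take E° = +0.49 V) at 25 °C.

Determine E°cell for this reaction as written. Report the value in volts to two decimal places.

The Cu⁺/Cu couple has the higher reduction potential, so it is the cathode; Li⁺/Li is oxidised at the anode.
E°cell = E°(cathode) − E°(anode) = (+0.49) − (-3.07) = +3.56 V.

+3.56 V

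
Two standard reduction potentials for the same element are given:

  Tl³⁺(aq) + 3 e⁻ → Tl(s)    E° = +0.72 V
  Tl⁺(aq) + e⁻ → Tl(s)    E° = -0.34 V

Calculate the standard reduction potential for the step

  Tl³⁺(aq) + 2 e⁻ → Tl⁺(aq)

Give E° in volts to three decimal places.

+1.250 V

Sequential free energies add, so n₃E°₃ = n₁E°₁ + n₂E°₂.
With n₃ = 3, and the known step contributing 1×(-0.34) V, the unknown satisfies 2·E° = 3×(+0.72) − 1×(-0.34) = +2.500.
E° = +2.500 / 2 = +1.250 V.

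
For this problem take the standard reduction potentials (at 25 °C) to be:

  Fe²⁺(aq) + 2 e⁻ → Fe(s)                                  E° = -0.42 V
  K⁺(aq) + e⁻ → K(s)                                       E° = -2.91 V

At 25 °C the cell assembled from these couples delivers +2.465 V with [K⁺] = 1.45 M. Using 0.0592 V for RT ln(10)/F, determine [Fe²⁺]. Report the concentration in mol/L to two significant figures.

Fe²⁺/Fe is the cathode, K⁺/K the anode: E°cell = +2.49 V, n = 2.
Overall reaction: Fe²⁺(aq) + 2 K(s) → Fe(s) + 2 K⁺(aq); Q = [K⁺]^2/[Fe²⁺]^1.
From E = E° − (0.0592/n) log Q: log Q = (E° − E)·n/0.0592 = (+2.49 − (+2.465))·2/0.0592 = 0.8446.
So 1·log[Fe²⁺] = 2·log(1.45) − log Q = 0.3227 − (0.8446) = -0.5219; [Fe²⁺] = 10^(-0.5219) ≈ 0.30 M.

0.30 M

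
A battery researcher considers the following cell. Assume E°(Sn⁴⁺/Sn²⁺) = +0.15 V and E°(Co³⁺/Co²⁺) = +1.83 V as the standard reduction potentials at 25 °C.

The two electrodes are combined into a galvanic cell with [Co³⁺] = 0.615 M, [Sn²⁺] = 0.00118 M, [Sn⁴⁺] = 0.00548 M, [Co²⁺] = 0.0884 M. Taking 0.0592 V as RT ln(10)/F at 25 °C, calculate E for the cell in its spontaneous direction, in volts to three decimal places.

+1.710 V

Co³⁺/Co²⁺ is the cathode (higher E°), Sn⁴⁺/Sn²⁺ the anode: E°cell = +1.83 − (+0.15) = +1.68 V, n = 2.
Overall: 2 Co³⁺(aq) + Sn²⁺(aq) → 2 Co²⁺(aq) + Sn⁴⁺(aq)
Q = [Co²⁺]^2·[Sn⁴⁺] / ([Co³⁺]^2·[Sn²⁺]); log Q = -1.018.
E = E° − (0.0592/n) log Q = +1.68 − (0.0592/2)(-1.018) = +1.710 V.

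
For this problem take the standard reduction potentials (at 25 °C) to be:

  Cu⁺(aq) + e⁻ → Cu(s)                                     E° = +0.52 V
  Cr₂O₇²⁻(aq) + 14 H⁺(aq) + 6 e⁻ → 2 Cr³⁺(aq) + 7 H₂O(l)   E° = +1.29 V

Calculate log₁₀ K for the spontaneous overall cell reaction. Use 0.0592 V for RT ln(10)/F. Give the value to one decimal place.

Cathode: Cr₂O₇²⁻/Cr³⁺; anode: Cu⁺/Cu. E°cell = +0.77 V, n = 6.
log K = nE°cell / 0.0592 = (6)(+0.77) / 0.0592 = 78.0.

78.0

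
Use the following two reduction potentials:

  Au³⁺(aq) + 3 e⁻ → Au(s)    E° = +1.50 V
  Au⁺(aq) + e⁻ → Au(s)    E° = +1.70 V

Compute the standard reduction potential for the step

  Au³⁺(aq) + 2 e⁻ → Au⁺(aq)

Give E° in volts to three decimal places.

+1.400 V

Sequential free energies add, so n₃E°₃ = n₁E°₁ + n₂E°₂.
With n₃ = 3, and the known step contributing 1×(+1.70) V, the unknown satisfies 2·E° = 3×(+1.50) − 1×(+1.70) = +2.800.
E° = +2.800 / 2 = +1.400 V.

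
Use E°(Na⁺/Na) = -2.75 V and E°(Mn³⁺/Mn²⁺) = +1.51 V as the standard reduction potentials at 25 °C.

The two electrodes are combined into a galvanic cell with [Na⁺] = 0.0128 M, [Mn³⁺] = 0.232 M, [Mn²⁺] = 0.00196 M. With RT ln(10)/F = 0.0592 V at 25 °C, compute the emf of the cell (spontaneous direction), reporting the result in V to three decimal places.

+4.495 V

Mn³⁺/Mn²⁺ is the cathode (higher E°), Na⁺/Na the anode: E°cell = +1.51 − (-2.75) = +4.26 V, n = 1.
Overall: Mn³⁺(aq) + Na(s) → Mn²⁺(aq) + Na⁺(aq)
Q = [Mn²⁺]·[Na⁺] / ([Mn³⁺]); log Q = -3.966.
E = E° − (0.0592/n) log Q = +4.26 − (0.0592/1)(-3.966) = +4.495 V.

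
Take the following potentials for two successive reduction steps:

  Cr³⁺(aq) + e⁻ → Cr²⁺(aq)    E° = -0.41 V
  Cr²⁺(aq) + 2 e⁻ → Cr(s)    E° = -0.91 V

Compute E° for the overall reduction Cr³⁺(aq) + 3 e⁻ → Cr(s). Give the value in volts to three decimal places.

Since ΔG° = −nFE° is additive over sequential reductions, n₃E°₃ = n₁E°₁ + n₂E°₂.
E°₃ = (1×-0.41 + 2×-0.91) / 3 = (-2.230) / 3 = -0.743 V.

-0.743 V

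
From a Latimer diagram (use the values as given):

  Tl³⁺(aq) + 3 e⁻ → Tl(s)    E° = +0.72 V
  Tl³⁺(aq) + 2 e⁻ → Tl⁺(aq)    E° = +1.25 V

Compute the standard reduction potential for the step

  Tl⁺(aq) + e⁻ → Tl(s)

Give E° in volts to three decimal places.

-0.340 V

Sequential free energies add, so n₃E°₃ = n₁E°₁ + n₂E°₂.
With n₃ = 3, and the known step contributing 2×(+1.25) V, the unknown satisfies 1·E° = 3×(+0.72) − 2×(+1.25) = -0.340.
E° = -0.340 / 1 = -0.340 V.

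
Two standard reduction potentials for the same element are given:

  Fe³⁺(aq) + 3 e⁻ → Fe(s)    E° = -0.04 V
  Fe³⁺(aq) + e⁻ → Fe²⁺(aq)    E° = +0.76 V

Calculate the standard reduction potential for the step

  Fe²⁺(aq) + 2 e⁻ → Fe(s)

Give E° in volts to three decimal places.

-0.440 V

Sequential free energies add, so n₃E°₃ = n₁E°₁ + n₂E°₂.
With n₃ = 3, and the known step contributing 1×(+0.76) V, the unknown satisfies 2·E° = 3×(-0.04) − 1×(+0.76) = -0.880.
E° = -0.880 / 2 = -0.440 V.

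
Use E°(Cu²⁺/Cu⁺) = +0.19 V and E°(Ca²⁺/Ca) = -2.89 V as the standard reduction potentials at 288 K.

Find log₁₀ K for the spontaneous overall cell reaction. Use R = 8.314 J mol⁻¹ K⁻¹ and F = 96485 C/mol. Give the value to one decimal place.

Cathode: Cu²⁺/Cu⁺; anode: Ca²⁺/Ca. E°cell = (+0.19) − (-2.89) = +3.08 V, with n = 2.
ΔG° = −nFE° = −RT ln K, so ln K = nFE°/(RT) = (2)(96485)(+3.08) / ((8.314)(288)) = 248.221.
log₁₀ K = 248.221 / ln 10 = 107.8.

107.8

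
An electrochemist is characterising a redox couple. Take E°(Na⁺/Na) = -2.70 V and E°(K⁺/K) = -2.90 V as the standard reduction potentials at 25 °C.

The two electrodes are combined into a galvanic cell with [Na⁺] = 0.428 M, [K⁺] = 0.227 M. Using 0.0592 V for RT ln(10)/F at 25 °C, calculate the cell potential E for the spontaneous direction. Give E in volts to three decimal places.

+0.216 V

Na⁺/Na is the cathode (higher E°), K⁺/K the anode: E°cell = -2.70 − (-2.90) = +0.20 V, n = 1.
Overall: Na⁺(aq) + K(s) → Na(s) + K⁺(aq)
Q = [K⁺] / ([Na⁺]); log Q = -0.275.
E = E° − (0.0592/n) log Q = +0.20 − (0.0592/1)(-0.275) = +0.216 V.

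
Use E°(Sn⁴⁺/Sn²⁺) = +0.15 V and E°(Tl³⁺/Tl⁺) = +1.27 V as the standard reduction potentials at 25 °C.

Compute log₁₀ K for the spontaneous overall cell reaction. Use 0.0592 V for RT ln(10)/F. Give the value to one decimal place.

Cathode: Tl³⁺/Tl⁺; anode: Sn⁴⁺/Sn²⁺. E°cell = +1.12 V, n = 2.
log K = nE°cell / 0.0592 = (2)(+1.12) / 0.0592 = 37.8.

37.8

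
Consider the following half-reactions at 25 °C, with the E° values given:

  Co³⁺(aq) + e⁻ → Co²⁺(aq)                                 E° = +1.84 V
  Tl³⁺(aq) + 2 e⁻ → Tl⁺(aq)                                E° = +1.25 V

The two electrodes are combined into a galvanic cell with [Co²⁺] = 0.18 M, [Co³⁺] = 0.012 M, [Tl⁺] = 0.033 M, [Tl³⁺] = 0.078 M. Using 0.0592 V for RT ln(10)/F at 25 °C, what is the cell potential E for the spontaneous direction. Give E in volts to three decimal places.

Co³⁺/Co²⁺ is the cathode (higher E°), Tl³⁺/Tl⁺ the anode: E°cell = +1.84 − (+1.25) = +0.59 V, n = 2.
Overall: 2 Co³⁺(aq) + Tl⁺(aq) → 2 Co²⁺(aq) + Tl³⁺(aq)
Q = [Co²⁺]^2·[Tl³⁺] / ([Co³⁺]^2·[Tl⁺]); log Q = 2.726.
E = E° − (0.0592/n) log Q = +0.59 − (0.0592/2)(2.726) = +0.509 V.

+0.509 V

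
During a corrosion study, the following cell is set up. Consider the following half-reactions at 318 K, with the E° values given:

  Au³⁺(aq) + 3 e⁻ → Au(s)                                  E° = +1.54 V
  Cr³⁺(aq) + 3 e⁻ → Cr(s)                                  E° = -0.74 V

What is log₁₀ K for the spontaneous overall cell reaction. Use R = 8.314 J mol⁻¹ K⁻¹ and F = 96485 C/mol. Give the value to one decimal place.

Cathode: Au³⁺/Au; anode: Cr³⁺/Cr. E°cell = (+1.54) − (-0.74) = +2.28 V, with n = 3.
ΔG° = −nFE° = −RT ln K, so ln K = nFE°/(RT) = (3)(96485)(+2.28) / ((8.314)(318)) = 249.620.
log₁₀ K = 249.620 / ln 10 = 108.4.

108.4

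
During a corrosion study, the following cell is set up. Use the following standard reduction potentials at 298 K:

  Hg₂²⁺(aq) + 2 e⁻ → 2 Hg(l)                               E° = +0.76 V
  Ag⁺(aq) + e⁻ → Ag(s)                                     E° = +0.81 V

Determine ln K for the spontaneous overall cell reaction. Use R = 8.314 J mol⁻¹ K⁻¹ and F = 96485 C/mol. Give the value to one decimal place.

Cathode: Ag⁺/Ag; anode: Hg₂²⁺/Hg. E°cell = (+0.81) − (+0.76) = +0.05 V, with n = 2.
ΔG° = −nFE° = −RT ln K, so ln K = nFE°/(RT) = (2)(96485)(+0.05) / ((8.314)(298)) = 3.894.

3.9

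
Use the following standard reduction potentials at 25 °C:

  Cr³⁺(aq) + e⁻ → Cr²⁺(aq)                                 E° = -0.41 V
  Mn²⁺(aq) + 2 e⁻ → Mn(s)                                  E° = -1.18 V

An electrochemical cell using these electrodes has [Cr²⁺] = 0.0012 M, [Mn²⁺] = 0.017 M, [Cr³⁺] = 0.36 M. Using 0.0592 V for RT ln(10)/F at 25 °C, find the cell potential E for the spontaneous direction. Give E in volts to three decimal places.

+0.969 V

Cr³⁺/Cr²⁺ is the cathode (higher E°), Mn²⁺/Mn the anode: E°cell = -0.41 − (-1.18) = +0.77 V, n = 2.
Overall: 2 Cr³⁺(aq) + Mn(s) → 2 Cr²⁺(aq) + Mn²⁺(aq)
Q = [Cr²⁺]^2·[Mn²⁺] / ([Cr³⁺]^2); log Q = -6.724.
E = E° − (0.0592/n) log Q = +0.77 − (0.0592/2)(-6.724) = +0.969 V.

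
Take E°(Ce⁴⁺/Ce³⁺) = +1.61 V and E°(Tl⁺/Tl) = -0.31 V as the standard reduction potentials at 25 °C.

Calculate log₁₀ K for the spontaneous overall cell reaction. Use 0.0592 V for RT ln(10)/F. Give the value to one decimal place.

Cathode: Ce⁴⁺/Ce³⁺; anode: Tl⁺/Tl. E°cell = +1.92 V, n = 1.
log K = nE°cell / 0.0592 = (1)(+1.92) / 0.0592 = 32.4.

32.4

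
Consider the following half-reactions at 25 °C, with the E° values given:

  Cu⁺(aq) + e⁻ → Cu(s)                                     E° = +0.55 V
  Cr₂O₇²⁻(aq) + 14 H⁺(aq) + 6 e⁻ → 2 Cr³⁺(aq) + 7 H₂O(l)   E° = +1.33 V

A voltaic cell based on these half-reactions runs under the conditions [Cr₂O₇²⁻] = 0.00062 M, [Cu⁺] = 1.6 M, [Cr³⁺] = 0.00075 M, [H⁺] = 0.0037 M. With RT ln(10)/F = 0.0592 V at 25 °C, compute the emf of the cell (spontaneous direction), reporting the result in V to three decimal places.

Cr₂O₇²⁻/Cr³⁺ is the cathode (higher E°), Cu⁺/Cu the anode: E°cell = +1.33 − (+0.55) = +0.78 V, n = 6.
Overall: Cr₂O₇²⁻(aq) + 14 H⁺(aq) + 6 Cu(s) → 2 Cr³⁺(aq) + 7 H₂O(l) + 6 Cu⁺(aq)
Q = [Cr³⁺]^2·[Cu⁺]^6 / ([Cr₂O₇²⁻]·[H⁺]^14); log Q = 32.228.
E = E° − (0.0592/n) log Q = +0.78 − (0.0592/6)(32.228) = +0.462 V.

+0.462 V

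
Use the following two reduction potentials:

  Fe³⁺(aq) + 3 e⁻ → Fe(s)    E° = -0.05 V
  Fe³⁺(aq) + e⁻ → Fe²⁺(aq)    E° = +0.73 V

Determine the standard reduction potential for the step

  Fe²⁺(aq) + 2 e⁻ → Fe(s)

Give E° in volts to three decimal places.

Sequential free energies add, so n₃E°₃ = n₁E°₁ + n₂E°₂.
With n₃ = 3, and the known step contributing 1×(+0.73) V, the unknown satisfies 2·E° = 3×(-0.05) − 1×(+0.73) = -0.880.
E° = -0.880 / 2 = -0.440 V.

-0.440 V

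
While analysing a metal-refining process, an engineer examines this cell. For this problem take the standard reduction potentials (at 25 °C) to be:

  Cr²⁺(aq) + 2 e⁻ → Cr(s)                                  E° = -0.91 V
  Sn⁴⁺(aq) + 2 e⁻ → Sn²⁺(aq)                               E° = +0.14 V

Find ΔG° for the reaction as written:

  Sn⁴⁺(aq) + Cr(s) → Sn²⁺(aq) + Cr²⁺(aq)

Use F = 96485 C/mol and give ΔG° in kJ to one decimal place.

As written, Sn⁴⁺/Sn²⁺ is reduced (cathode) and Cr²⁺/Cr is oxidised (anode), so E°cell = (+0.14) − (-0.91) = +1.05 V.
Balancing electrons gives n = 2.
ΔG° = −nFE° = −(2)(96485)(+1.05) = -202,618 J = -202.6 kJ.

-202.6 kJ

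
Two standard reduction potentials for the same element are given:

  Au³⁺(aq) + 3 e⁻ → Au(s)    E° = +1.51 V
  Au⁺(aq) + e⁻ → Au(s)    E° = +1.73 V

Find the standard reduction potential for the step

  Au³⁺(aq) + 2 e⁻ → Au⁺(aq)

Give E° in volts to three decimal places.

Sequential free energies add, so n₃E°₃ = n₁E°₁ + n₂E°₂.
With n₃ = 3, and the known step contributing 1×(+1.73) V, the unknown satisfies 2·E° = 3×(+1.51) − 1×(+1.73) = +2.800.
E° = +2.800 / 2 = +1.400 V.

+1.400 V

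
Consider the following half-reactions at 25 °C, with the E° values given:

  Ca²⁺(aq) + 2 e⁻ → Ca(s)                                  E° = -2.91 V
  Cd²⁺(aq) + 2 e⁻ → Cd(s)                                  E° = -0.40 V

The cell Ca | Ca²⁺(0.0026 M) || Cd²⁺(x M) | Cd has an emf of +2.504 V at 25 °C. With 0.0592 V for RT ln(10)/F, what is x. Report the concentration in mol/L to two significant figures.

Cd²⁺/Cd is the cathode, Ca²⁺/Ca the anode: E°cell = +2.51 V, n = 2.
Overall reaction: Cd²⁺(aq) + Ca(s) → Cd(s) + Ca²⁺(aq); Q = [Ca²⁺]^1/[Cd²⁺]^1.
From E = E° − (0.0592/n) log Q: log Q = (E° − E)·n/0.0592 = (+2.51 − (+2.504))·2/0.0592 = 0.2027.
So 1·log[Cd²⁺] = 1·log(0.0026) − log Q = -2.5850 − (0.2027) = -2.7877; [Cd²⁺] = 10^(-2.7877) ≈ 0.0016 M.

0.0016 M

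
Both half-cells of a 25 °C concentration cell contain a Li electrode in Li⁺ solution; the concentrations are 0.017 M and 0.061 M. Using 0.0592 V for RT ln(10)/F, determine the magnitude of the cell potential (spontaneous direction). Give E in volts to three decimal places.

+0.033 V

For a concentration cell E°cell = 0. The 0.061 M side is the cathode (reduction is favoured where [Li⁺] is higher).
With n = 1, E = −(0.0592/1) log([Li⁺]ₐₙ/[Li⁺]꜀ₐₜ) = −(0.0592/1) log(0.017/0.061) = −(0.0592/1)(-0.555) = +0.033 V.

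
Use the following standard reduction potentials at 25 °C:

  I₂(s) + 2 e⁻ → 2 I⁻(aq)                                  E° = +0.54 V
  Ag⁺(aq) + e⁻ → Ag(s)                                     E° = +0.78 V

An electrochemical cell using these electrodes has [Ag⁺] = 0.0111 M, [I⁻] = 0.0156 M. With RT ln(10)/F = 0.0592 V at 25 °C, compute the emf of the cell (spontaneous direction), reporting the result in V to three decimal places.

+0.017 V

Ag⁺/Ag is the cathode (higher E°), I₂/I⁻ the anode: E°cell = +0.78 − (+0.54) = +0.24 V, n = 2.
Overall: 2 Ag⁺(aq) + 2 I⁻(aq) → 2 Ag(s) + I₂(s)
Q = 1 / ([Ag⁺]^2·[I⁻]^2); log Q = 7.523.
E = E° − (0.0592/n) log Q = +0.24 − (0.0592/2)(7.523) = +0.017 V.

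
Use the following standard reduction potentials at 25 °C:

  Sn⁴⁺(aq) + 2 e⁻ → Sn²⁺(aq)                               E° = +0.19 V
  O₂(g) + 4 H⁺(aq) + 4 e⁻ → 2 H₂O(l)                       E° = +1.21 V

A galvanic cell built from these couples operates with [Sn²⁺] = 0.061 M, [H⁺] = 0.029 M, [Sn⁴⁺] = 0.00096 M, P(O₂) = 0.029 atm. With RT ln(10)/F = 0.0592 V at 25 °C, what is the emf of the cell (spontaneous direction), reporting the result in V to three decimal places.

O₂/H₂O is the cathode (higher E°), Sn⁴⁺/Sn²⁺ the anode: E°cell = +1.21 − (+0.19) = +1.02 V, n = 4.
Overall: O₂(g) + 4 H⁺(aq) + 2 Sn²⁺(aq) → 2 H₂O(l) + 2 Sn⁴⁺(aq)
Q = [Sn⁴⁺]^2 / (P(O₂)·[H⁺]^4·[Sn²⁺]^2); log Q = 4.082.
E = E° − (0.0592/n) log Q = +1.02 − (0.0592/4)(4.082) = +0.960 V.

+0.960 V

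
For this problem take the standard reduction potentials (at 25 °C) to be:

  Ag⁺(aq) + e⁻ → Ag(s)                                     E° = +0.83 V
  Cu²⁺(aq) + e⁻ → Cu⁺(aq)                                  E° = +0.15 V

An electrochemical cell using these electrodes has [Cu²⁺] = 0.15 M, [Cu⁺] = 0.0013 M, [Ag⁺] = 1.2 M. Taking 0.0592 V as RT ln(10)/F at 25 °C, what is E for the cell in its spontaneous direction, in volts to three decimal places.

Ag⁺/Ag is the cathode (higher E°), Cu²⁺/Cu⁺ the anode: E°cell = +0.83 − (+0.15) = +0.68 V, n = 1.
Overall: Ag⁺(aq) + Cu⁺(aq) → Ag(s) + Cu²⁺(aq)
Q = [Cu²⁺] / ([Ag⁺]·[Cu⁺]); log Q = 1.983.
E = E° − (0.0592/n) log Q = +0.68 − (0.0592/1)(1.983) = +0.563 V.

+0.563 V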